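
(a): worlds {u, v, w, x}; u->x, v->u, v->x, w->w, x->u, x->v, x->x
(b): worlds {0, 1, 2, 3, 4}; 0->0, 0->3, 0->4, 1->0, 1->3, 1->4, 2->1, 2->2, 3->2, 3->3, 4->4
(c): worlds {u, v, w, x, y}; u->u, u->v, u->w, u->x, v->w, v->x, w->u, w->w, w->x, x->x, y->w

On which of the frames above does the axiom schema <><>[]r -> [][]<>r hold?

(a), (c)

The schema corresponds to a generalized confluence (Geach) condition: forall x forall y forall z ((x R^2 y & x R^2 z) -> exists w (yRw & zRw)).
(a): condition met.
(b): fails — 0R²0, 0R²2 but no w with 0Rw and 2Rw.
(c): condition met.
Valid on: (a), (c).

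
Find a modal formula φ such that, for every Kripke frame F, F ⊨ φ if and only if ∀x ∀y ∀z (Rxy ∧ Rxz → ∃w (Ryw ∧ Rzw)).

◇□s → □◇s

This is convergence; the standard corresponding axiom is .2: ◇□s → □◇s.
Suppose ◇□s→□◇s is valid. Take Rxy, Rxz and set V(s)={w : Ryw}. Then □s at y so ◇□s at x, so □◇s at x, so ◇s at z, giving w with Rzw and Ryw.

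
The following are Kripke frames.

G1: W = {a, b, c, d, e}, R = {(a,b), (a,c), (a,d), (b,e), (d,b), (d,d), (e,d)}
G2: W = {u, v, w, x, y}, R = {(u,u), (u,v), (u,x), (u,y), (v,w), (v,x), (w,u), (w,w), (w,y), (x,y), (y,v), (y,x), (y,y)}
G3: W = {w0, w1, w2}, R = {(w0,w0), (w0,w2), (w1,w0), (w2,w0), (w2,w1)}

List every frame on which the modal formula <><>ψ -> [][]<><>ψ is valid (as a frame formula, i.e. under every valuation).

This is the axiom for a generalized confluence (Geach) condition; its first-order frame correspondent is forall x forall y forall z ((x R^2 y & x R^2 z) -> exists w (y = w & z R^2 w)).
G1: fails — aR²b, aR²b but no w with b=w and bR²w.
G2: fails — uR²u, uR²x but no t with u=t and xR²t.
G3: fails — w0R²w1, w0R²w1 but no w with w1=w and w1R²w.

none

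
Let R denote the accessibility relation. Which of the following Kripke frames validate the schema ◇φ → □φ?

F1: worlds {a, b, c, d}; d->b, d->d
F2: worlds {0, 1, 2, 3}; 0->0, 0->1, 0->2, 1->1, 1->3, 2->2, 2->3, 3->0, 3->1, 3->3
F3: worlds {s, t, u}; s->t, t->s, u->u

The schema corresponds to partial functionality: ∀x ∀y ∀z (Rxy ∧ Rxz → y = z).
F1: fails — d sees both b and d.
F2: fails — 0 sees both 0 and 1.
F3: holds.

F3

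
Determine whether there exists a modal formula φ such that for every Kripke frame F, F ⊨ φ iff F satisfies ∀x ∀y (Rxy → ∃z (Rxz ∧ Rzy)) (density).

Yes, by □□q → □q

Yes: it is density, defined by the C4 schema □□q → □q.
Suppose □□q→□q is valid. Take Rxy and set V(q)={w : xR²w}. Then □□q at x, so □q at x, so q at y, i.e. ∃z(Rxz∧Rzy).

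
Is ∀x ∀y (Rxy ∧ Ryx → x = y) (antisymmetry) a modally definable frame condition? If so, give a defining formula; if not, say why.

Modal frame validity is preserved under surjective bounded morphisms.
The 8-cycle (worlds s,t,u,v,w,x,y,z with s→t→u→v→w→x→y→z→s) is antisymmetric. Sending even-indexed worlds to s and odd-indexed worlds to t is a surjective bounded morphism onto the two-world frame with s↔t, which is not antisymmetric.
Hence antisymmetry is not modally definable.

No — not modally definable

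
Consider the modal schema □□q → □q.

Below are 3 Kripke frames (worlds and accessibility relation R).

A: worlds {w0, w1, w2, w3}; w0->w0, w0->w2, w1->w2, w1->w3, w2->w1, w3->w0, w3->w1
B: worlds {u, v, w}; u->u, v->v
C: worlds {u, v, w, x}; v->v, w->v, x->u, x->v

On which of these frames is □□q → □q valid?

B

This is the axiom for density; its first-order frame correspondent is ∀x ∀y (Rxy → ∃z (Rxz ∧ Rzy)).
A: fails — Rw1w2 but no z with Rw1z and Rzw2.
B: ✓.
C: fails — Rxu but no z with Rxz and Rzu.
Valid on: B.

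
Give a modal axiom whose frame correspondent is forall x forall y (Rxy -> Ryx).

s → □◇s

This is symmetry; the standard corresponding axiom is B: s → □◇s.
Suppose s→□◇s is valid. Take Rxy and set V(s)={x}. Then s at x, so □◇s at x, so ◇s at y, so some z with Ryz has s; z=x, i.e. Ryx.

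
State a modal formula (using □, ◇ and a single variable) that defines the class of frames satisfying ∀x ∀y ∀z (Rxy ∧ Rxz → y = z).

The condition is partial functionality. The CD schema ◇r → □r defines it.
Suppose ◇r→□r is valid. Take Rxy, Rxz and set V(r)={y}. Then ◇r at x, so □r at x, so r at z, i.e. z=y.

◇r → □r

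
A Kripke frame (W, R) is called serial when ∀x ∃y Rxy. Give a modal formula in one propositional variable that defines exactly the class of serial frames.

The condition is seriality. The D schema □p → ◇p defines it.
Suppose □p→◇p is valid. At any x set V(p)=W. Then □p at x, so ◇p at x, so x has a successor.

□p → ◇p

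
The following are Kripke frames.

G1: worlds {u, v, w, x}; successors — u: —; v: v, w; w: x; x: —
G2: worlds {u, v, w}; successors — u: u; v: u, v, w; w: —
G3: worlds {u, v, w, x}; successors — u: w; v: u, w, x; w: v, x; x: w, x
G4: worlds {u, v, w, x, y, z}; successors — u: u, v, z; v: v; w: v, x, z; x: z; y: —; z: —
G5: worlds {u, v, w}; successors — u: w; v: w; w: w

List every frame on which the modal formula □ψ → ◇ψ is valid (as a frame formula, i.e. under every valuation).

Frame correspondent (Sahlqvist): ∀x ∃y Rxy — i.e. seriality.
G1: fails — world u has no successor.
G2: fails — world w has no successor.
G3: condition met.
G4: fails — world y has no successor.
G5: condition met.

G3, G5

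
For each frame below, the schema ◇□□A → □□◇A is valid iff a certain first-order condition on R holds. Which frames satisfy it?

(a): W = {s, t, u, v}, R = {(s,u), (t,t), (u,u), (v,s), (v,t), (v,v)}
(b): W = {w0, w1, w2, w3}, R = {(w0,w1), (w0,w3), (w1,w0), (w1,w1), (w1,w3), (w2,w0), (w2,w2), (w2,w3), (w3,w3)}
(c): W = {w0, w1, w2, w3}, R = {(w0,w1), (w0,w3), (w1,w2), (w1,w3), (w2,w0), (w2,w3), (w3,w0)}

This is the axiom for a generalized confluence (Geach) condition; its first-order frame correspondent is ∀x ∀y ∀z ((xRy ∧ xR²z) → ∃w (yR²w ∧ zRw)).
(a): fails — vRs, vR²t but no w with sR²w and tRw.
(b): condition met.
(c): fails — w0Rw3, w0R²w3 but no w with w3R²w and w3Rw.
Valid on: (b).

(b)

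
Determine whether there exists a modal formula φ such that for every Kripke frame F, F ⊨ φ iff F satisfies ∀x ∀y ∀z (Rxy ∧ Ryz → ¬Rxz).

Modal frame validity is preserved under surjective bounded morphisms.
The 7-cycle (worlds w0,w1,w2,w3,w4,w5,w6 with w0→w1→w2→w3→w4→w5→w6→w0) is intransitive. Mapping every world to a single reflexive point • is a surjective bounded morphism; the reflexive point is not intransitive (R••∧R•• but R••).
Hence intransitivity is not modally definable.

No — not modally definable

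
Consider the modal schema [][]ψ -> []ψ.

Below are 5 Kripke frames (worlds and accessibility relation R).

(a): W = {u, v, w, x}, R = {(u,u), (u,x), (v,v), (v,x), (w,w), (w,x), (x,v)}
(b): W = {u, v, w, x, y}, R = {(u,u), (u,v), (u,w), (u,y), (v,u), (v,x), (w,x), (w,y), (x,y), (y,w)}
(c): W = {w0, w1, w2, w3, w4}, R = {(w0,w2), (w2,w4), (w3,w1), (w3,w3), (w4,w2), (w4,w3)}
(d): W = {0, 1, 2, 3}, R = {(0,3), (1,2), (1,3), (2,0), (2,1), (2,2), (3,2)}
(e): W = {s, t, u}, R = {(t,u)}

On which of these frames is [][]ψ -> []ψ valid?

This is the axiom for density; its first-order frame correspondent is forall x forall y (Rxy -> exists z (Rxz & Rzy)).
(a): ✓.
(b): fails — Rwx but no z with Rwz and Rzx.
(c): fails — Rw2w4 but no z with Rw2z and Rzw4.
(d): fails — R03 but no z with R0z and Rz3.
(e): fails — Rtu but no z with Rtz and Rzu.
Valid on: (a).

(a)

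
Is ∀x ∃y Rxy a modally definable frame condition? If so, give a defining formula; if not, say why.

Yes: it is seriality, defined by the D schema □r → ◇r.

Definable; □r → ◇r defines it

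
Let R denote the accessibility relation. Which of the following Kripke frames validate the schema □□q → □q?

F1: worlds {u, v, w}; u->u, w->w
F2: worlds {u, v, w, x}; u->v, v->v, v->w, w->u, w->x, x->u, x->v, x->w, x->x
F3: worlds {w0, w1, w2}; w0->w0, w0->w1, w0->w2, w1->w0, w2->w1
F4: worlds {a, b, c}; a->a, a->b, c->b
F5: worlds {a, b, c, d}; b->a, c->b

F1, F2

The schema corresponds to density: ∀x ∀y (Rxy → ∃z (Rxz ∧ Rzy)).
F1: holds.
F2: holds.
F3: fails — Rw2w1 but no z with Rw2z and Rzw1.
F4: fails — Rcb but no z with Rcz and Rzb.
F5: fails — Rba but no z with Rbz and Rza.
Valid on: F1, F2.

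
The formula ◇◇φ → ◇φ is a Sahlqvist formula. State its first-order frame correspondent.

transitivity

Replacing φ by ¬φ and contraposing gives the equivalent schema □φ → □□φ.
Suppose □φ→□□φ is valid. Take Rxy, Ryz and set V(φ)={w : Rxw}. Then □φ at x, so □□φ at x, so □φ at y, so φ at z, i.e. Rxz.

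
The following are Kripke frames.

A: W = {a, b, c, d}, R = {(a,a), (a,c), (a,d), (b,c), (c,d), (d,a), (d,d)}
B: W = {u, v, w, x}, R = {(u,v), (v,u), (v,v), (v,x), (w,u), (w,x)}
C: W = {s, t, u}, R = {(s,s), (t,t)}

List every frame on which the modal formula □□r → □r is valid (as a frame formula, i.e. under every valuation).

Frame correspondent (Sahlqvist): ∀x ∀y (Rxy → ∃z (Rxz ∧ Rzy)) — i.e. density.
A: fails — Rbc but no z with Rbz and Rzc.
B: fails — Rwu but no z with Rwz and Rzu.
C: satisfies the condition.

C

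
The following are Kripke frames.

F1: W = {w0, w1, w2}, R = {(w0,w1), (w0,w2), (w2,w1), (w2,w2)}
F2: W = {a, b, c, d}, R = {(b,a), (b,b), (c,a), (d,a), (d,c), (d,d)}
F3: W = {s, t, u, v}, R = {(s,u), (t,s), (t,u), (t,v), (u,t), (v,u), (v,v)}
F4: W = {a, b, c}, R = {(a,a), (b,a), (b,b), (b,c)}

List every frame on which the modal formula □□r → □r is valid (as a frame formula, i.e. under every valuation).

F1, F4

Frame correspondent (Sahlqvist): ∀x ∀y (Rxy → ∃z (Rxz ∧ Rzy)) — i.e. density.
F1: satisfies the condition.
F2: fails — Rca but no z with Rcz and Rza.
F3: fails — Rut but no z with Ruz and Rzt.
F4: satisfies the condition.
Valid on: F1, F4.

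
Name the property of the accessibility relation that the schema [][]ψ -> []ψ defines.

density

Suppose □□ψ→□ψ is valid. Take Rxy and set V(ψ)={w : xR²w}. Then □□ψ at x, so □ψ at x, so ψ at y, i.e. ∃z(Rxz∧Rzy).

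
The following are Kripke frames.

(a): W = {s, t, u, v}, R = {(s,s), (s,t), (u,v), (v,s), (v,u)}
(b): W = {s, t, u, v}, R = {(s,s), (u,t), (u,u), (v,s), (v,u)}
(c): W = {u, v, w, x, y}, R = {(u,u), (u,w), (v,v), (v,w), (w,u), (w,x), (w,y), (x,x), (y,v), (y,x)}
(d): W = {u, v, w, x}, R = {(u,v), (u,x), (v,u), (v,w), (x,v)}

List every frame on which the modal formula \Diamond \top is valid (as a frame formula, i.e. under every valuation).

Frame correspondent (Sahlqvist): \forall x \exists y Rxy — i.e. seriality.
(a): fails — world t has no successor.
(b): fails — world t has no successor.
(c): satisfies the condition.
(d): fails — world w has no successor.
Valid on: (c).

(c)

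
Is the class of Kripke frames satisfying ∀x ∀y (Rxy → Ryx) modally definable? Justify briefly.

Definable; q → □◇q defines it

Yes: it is symmetry, defined by the B schema q → □◇q.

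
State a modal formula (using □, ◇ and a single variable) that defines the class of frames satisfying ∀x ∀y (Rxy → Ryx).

s → □◇s

The condition is symmetry. The B schema s → □◇s defines it.
Suppose s→□◇s is valid. Take Rxy and set V(s)={x}. Then s at x, so □◇s at x, so ◇s at y, so some z with Ryz has s; z=x, i.e. Ryx.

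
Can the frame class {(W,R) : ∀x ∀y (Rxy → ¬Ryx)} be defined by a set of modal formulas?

No — not modally definable

Any modally definable frame class is closed under surjective bounded morphisms.
The 3-cycle (worlds a,b,c with a→b→c→a) is asymmetric. Mapping every world to a single reflexive point • is a surjective bounded morphism, and the reflexive point is not asymmetric (R•• but asymmetry requires ¬R••).
So the class is not modally definable.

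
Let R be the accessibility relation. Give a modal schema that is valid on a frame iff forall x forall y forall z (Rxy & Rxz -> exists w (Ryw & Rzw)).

This is convergence; the standard corresponding axiom is .2: ◇□s → □◇s.
Suppose ◇□s→□◇s is valid. Take Rxy, Rxz and set V(s)={w : Ryw}. Then □s at y so ◇□s at x, so □◇s at x, so ◇s at z, giving w with Rzw and Ryw.

◇□s → □◇s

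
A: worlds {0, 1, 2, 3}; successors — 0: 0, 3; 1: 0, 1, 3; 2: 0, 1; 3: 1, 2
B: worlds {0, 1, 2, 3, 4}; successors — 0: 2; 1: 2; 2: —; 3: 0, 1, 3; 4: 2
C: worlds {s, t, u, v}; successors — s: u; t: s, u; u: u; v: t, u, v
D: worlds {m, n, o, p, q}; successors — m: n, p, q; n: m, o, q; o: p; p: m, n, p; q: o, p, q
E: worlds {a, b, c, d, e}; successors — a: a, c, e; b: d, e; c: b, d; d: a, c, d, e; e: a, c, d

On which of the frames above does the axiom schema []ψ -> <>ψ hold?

Frame correspondent (Sahlqvist): forall x exists y Rxy — i.e. seriality.
A: condition met.
B: fails — world 2 has no successor.
C: condition met.
D: condition met.
E: condition met.

A, C, D, E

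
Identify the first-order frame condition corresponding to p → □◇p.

Suppose p→□◇p is valid. Take Rxy and set V(p)={x}. Then p at x, so □◇p at x, so ◇p at y, so some z with Ryz has p; z=x, i.e. Ryx.
The converse is a direct semantic check.
So the correspondent is symmetry.

Symmetry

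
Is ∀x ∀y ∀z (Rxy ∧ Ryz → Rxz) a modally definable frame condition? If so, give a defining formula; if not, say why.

Yes: it is transitivity, defined by the 4 schema □q → □□q.
Suppose □q→□□q is valid. Take Rxy, Ryz and set V(q)={w : Rxw}. Then □q at x, so □□q at x, so □q at y, so q at z, i.e. Rxz.

Definable; □q → □□q defines it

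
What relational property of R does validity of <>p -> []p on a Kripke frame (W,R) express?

Partial functionality

Suppose ◇p→□p is valid. Take Rxy, Rxz and set V(p)={y}. Then ◇p at x, so □p at x, so p at z, i.e. z=y.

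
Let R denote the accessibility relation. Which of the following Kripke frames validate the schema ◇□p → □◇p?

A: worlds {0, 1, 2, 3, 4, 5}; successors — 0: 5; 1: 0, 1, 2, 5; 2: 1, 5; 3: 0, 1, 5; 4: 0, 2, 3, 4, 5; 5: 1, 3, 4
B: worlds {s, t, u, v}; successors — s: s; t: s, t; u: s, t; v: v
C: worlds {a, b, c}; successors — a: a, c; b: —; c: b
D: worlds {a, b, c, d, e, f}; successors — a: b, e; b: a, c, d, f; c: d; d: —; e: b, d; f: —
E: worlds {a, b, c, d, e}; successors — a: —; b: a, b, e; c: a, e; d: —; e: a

Frame correspondent (Sahlqvist): ∀x ∀y ∀z (Rxy ∧ Rxz → ∃w (Ryw ∧ Rzw)) — i.e. convergence.
A: fails — R10 and R15 but 0 and 5 have no common successor.
B: condition met.
C: fails — Raa and Rac but a and c have no common successor.
D: fails — Rbc and Rbf but c and f have no common successor.
E: fails — Rbb and Rba but b and a have no common successor.
Valid on: B.

B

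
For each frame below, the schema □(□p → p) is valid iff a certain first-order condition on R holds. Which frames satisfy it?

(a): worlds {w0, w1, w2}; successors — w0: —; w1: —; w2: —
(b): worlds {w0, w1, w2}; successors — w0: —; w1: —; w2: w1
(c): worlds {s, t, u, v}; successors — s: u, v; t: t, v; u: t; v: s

(a)

The schema corresponds to shift-reflexivity: ∀x ∀y (Rxy → Ryy).
(a): holds.
(b): fails — Rw2w1 but not Rw1w1.
(c): fails — Rtv but not Rvv.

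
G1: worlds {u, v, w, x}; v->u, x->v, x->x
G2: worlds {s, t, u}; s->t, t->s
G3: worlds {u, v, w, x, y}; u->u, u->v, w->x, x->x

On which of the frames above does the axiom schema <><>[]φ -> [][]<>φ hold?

G2

The schema corresponds to a generalized confluence (Geach) condition: forall x forall y forall z ((x R^2 y & x R^2 z) -> exists w (yRw & zRw)).
G1: fails — xR²u, xR²u but no t with uRt and uRt.
G2: holds.
G3: fails — uR²u, uR²v but no t with uRt and vRt.
Valid on: G2.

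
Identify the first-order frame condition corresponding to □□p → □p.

Suppose □□p→□p is valid. Take Rxy and set V(p)={w : xR²w}. Then □□p at x, so □p at x, so p at y, i.e. ∃z(Rxz∧Rzy).
The converse is a direct semantic check.
Frame condition: ∀x ∀y (Rxy → ∃z (Rxz ∧ Rzy)).

density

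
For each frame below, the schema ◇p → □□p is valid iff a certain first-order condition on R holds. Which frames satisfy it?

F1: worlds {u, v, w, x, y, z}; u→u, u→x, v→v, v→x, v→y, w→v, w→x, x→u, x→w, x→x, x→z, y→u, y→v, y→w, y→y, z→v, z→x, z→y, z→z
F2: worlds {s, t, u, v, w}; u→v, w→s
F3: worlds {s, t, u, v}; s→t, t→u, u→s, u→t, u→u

F2

Frame correspondent (Sahlqvist): ∀x ∀y ∀z ((xRy ∧ xR²z) → ∃w (y = w ∧ z = w)) — i.e. a generalized confluence (Geach) condition.
F1: fails — uRu, uR²w but u ≠ w.
F2: satisfies the condition.
F3: fails — sRt, sR²u but t ≠ u.
Valid on: F2.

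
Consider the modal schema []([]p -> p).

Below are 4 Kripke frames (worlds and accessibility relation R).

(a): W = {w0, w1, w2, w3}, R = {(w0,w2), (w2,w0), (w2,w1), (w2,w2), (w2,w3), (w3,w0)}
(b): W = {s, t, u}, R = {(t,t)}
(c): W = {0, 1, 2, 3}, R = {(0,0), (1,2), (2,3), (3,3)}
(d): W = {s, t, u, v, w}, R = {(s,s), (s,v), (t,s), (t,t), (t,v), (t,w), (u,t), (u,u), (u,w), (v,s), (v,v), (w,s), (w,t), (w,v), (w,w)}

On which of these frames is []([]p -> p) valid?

(b), (d)

This is the axiom for shift-reflexivity; its first-order frame correspondent is forall x forall y (Rxy -> Ryy).
(a): fails — Rw3w0 but not Rw0w0.
(b): ✓.
(c): fails — R12 but not R22.
(d): ✓.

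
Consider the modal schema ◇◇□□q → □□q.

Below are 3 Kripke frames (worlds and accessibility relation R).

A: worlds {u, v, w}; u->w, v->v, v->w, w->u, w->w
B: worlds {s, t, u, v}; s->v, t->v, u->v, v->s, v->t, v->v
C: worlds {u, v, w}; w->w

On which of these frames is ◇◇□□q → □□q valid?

The schema corresponds to a generalized confluence (Geach) condition: ∀x ∀y ∀z ((xR²y ∧ xR²z) → ∃w (yR²w ∧ z = w)).
A: fails — vR²u, vR²v but no t with uR²t and v=t.
B: ✓.
C: ✓.

B, C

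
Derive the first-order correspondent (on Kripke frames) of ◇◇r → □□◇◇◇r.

This is a Sahlqvist (Geach-type) schema ◇^2□^0r → □^2◇^3r.
Minimal-valuation argument: fix x; take any y with xR^2y and any z with xR^2z. Set V(r) to the set of worlds R-reachable from y in exactly 0 steps. Then □^0r holds at y, so the antecedent holds at x; validity forces ◇^3r at z, giving a w with zR^3w and yR^0w.
First-order correspondent: ∀x ∀y ∀z ((xR²y ∧ xR²z) → ∃w (y = w ∧ zR³w)).

∀x ∀y ∀z ((xR²y ∧ xR²z) → ∃w (y = w ∧ zR³w))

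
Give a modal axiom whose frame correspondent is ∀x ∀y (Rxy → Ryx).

This is symmetry; the standard corresponding axiom is B: p → □◇p.

p → □◇p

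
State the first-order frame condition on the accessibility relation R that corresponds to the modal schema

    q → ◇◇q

∀x ∃w (x = w ∧ xR²w)

This is a Sahlqvist (Geach-type) schema ◇^0□^0q → □^0◇^2q.
Minimal-valuation argument: fix x; take any y with xR^0y and any z with xR^0z. Set V(q) to the set of worlds R-reachable from y in exactly 0 steps. Then □^0q holds at y, so the antecedent holds at x; validity forces ◇^2q at z, giving a w with zR^2w and yR^0w.
First-order correspondent: ∀x ∃w (x = w ∧ xR²w).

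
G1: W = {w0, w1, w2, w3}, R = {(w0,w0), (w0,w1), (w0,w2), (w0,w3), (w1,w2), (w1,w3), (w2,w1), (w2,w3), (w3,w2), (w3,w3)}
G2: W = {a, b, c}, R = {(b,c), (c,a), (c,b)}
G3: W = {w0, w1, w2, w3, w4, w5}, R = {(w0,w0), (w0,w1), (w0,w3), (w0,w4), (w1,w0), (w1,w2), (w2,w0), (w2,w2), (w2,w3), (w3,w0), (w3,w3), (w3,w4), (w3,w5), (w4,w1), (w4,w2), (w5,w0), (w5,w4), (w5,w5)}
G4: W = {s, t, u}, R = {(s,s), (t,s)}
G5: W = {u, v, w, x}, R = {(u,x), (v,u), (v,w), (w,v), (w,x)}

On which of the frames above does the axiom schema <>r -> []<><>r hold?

G4

This is the axiom for a generalized confluence (Geach) condition; its first-order frame correspondent is forall x forall y forall z ((xRy & xRz) -> exists w (y = w & z R^2 w)).
G1: fails — w0Rw0, w0Rw1 but no w with w0=w and w1R²w.
G2: fails — cRa, cRa but no w with a=w and aR²w.
G3: fails — w0Rw1, w0Rw4 but no w with w1=w and w4R²w.
G4: satisfies the condition.
G5: fails — uRx, uRx but no t with x=t and xR²t.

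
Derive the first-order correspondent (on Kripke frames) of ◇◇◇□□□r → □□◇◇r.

This is a Sahlqvist (Geach-type) schema ◇^3□^3r → □^2◇^2r.
Minimal-valuation argument: fix x; take any y with xR^3y and any z with xR^2z. Set V(r) to the set of worlds R-reachable from y in exactly 3 steps. Then □^3r holds at y, so the antecedent holds at x; validity forces ◇^2r at z, giving a w with zR^2w and yR^3w.
First-order correspondent: ∀x ∀y ∀z ((xR³y ∧ xR²z) → ∃w (yR³w ∧ zR²w)).

∀x ∀y ∀z ((xR³y ∧ xR²z) → ∃w (yR³w ∧ zR²w))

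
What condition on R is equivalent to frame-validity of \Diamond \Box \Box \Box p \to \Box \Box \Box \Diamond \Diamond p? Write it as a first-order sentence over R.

This is a Sahlqvist (Geach-type) schema ◇^1□^3p → □^3◇^2p.
First-order correspondent: \forall x \forall y \forall z ((xRy \wedge x R^3 z) \to \exists w (y R^3 w \wedge z R^2 w)).

\forall x \forall y \forall z ((xRy \wedge x R^3 z) \to \exists w (y R^3 w \wedge z R^2 w))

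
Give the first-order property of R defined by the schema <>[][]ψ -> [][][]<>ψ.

forall x forall y forall z ((xRy & x R^3 z) -> exists w (y R^2 w & zRw))

This is a Sahlqvist (Geach-type) schema ◇^1□^2ψ → □^3◇^1ψ.
First-order correspondent: forall x forall y forall z ((xRy & x R^3 z) -> exists w (y R^2 w & zRw)).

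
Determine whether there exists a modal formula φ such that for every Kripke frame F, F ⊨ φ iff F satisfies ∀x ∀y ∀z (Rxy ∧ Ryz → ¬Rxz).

No — not modally definable

Any modally definable frame class is closed under surjective bounded morphisms.
The 7-cycle (worlds s,t,u,v,w,x,y with s→t→u→v→w→x→y→s) is intransitive. Mapping every world to a single reflexive point • is a surjective bounded morphism; the reflexive point is not intransitive (R••∧R•• but R••).
Hence intransitivity is not modally definable.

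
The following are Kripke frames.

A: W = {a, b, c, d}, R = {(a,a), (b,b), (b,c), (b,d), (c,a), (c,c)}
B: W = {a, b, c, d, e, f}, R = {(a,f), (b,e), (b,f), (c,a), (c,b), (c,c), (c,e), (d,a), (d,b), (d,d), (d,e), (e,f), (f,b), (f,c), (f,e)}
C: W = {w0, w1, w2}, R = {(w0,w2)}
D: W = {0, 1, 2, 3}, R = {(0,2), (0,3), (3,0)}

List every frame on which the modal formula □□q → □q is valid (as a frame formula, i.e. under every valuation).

A

This is the axiom for density; its first-order frame correspondent is ∀x ∀y (Rxy → ∃z (Rxz ∧ Rzy)).
A: ✓.
B: fails — Ref but no z with Rez and Rzf.
C: fails — Rw0w2 but no z with Rw0z and Rzw2.
D: fails — R30 but no z with R3z and Rz0.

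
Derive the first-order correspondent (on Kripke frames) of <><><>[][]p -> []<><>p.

This is a Sahlqvist (Geach-type) schema ◇^3□^2p → □^1◇^2p.
Minimal-valuation argument: fix x; take any y with xR^3y and any z with xR^1z. Set V(p) to the set of worlds R-reachable from y in exactly 2 steps. Then □^2p holds at y, so the antecedent holds at x; validity forces ◇^2p at z, giving a w with zR^2w and yR^2w.
First-order correspondent: forall x forall y forall z ((x R^3 y & xRz) -> exists w (y R^2 w & z R^2 w)).

forall x forall y forall z ((x R^3 y & xRz) -> exists w (y R^2 w & z R^2 w))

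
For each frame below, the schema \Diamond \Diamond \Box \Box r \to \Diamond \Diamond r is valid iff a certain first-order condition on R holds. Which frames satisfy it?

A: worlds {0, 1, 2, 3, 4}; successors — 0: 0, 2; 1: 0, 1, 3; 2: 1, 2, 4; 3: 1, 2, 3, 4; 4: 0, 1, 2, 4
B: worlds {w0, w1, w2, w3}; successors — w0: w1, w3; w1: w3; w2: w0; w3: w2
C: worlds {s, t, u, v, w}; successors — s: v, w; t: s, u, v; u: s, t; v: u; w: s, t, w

This is the axiom for a generalized confluence (Geach) condition; its first-order frame correspondent is \forall x \forall y (x R^2 y \to \exists w (y R^2 w \wedge x R^2 w)).
A: holds.
B: fails — w0R²w3 but no w with w3R²w and w0R²w.
C: holds.

A, C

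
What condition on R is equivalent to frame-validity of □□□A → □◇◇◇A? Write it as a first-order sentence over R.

This is a Sahlqvist (Geach-type) schema ◇^0□^3A → □^1◇^3A.
Minimal-valuation argument: fix x; take any y with xR^0y and any z with xR^1z. Set V(A) to the set of worlds R-reachable from y in exactly 3 steps. Then □^3A holds at y, so the antecedent holds at x; validity forces ◇^3A at z, giving a w with zR^3w and yR^3w.
First-order correspondent: ∀x ∀z (xRz → ∃w (xR³w ∧ zR³w)).

∀x ∀z (xRz → ∃w (xR³w ∧ zR³w))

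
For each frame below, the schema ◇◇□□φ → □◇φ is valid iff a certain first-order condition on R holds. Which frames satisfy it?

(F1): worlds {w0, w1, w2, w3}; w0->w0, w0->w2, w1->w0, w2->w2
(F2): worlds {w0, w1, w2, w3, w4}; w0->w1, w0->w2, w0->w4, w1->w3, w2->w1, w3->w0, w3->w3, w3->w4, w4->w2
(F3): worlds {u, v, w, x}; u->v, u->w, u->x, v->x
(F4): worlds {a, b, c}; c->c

The schema corresponds to a generalized confluence (Geach) condition: ∀x ∀y ∀z ((xR²y ∧ xRz) → ∃w (yR²w ∧ zRw)).
(F1): satisfies the condition.
(F2): fails — w0R²w1, w0Rw2 but no w with w1R²w and w2Rw.
(F3): fails — uR²x, uRv but no t with xR²t and vRt.
(F4): satisfies the condition.
Valid on: (F1), (F4).

(F1), (F4)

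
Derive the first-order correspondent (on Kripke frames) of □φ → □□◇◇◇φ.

∀x ∀z (xR²z → ∃w (xRw ∧ zR³w))

This is a Sahlqvist (Geach-type) schema ◇^0□^1φ → □^2◇^3φ.
Minimal-valuation argument: fix x; take any y with xR^0y and any z with xR^2z. Set V(φ) to the set of worlds R-reachable from y in exactly 1 step. Then □^1φ holds at y, so the antecedent holds at x; validity forces ◇^3φ at z, giving a w with zR^3w and yR^1w.
First-order correspondent: ∀x ∀z (xR²z → ∃w (xRw ∧ zR³w)).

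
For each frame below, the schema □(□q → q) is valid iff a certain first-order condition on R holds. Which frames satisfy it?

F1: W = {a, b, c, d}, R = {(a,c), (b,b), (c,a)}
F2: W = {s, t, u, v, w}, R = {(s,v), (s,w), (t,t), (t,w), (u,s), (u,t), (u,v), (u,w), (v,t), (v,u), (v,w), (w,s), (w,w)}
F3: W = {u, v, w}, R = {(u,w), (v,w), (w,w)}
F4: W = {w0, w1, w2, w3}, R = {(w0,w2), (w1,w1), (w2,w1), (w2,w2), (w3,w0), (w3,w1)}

F3

Frame correspondent (Sahlqvist): ∀x ∀y (Rxy → Ryy) — i.e. shift-reflexivity.
F1: fails — Rac but not Rcc.
F2: fails — Ruv but not Rvv.
F3: condition met.
F4: fails — Rw3w0 but not Rw0w0.
Valid on: F3.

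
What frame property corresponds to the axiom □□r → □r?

density

Suppose □□r→□r is valid. Take Rxy and set V(r)={w : xR²w}. Then □□r at x, so □r at x, so r at y, i.e. ∃z(Rxz∧Rzy).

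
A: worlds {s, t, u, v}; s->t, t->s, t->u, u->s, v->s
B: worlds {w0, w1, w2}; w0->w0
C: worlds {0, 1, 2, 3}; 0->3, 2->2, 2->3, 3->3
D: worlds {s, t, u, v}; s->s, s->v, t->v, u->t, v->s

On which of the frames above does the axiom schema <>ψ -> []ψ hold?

The schema corresponds to partial functionality: forall x forall y forall z (Rxy & Rxz -> y = z).
A: fails — t sees both s and u.
B: condition met.
C: fails — 2 sees both 2 and 3.
D: fails — s sees both s and v.
Valid on: B.

B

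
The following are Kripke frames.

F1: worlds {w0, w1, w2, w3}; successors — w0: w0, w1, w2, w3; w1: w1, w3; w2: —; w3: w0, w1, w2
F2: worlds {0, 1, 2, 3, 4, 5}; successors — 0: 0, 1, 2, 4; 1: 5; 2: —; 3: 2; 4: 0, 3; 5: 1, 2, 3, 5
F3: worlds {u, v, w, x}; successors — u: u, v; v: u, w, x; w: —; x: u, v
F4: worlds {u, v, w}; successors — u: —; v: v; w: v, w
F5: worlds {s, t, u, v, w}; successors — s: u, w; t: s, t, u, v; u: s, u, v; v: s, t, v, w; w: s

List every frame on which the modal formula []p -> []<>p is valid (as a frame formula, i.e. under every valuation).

Frame correspondent (Sahlqvist): forall x forall z (xRz -> exists w (xRw & zRw)) — i.e. a generalized confluence (Geach) condition.
F1: fails — w0Rw2 but no w with w0Rw and w2Rw.
F2: fails — 0R1 but no w with 0Rw and 1Rw.
F3: fails — vRw but no t with vRt and wRt.
F4: holds.
F5: fails — sRw but no w* with sRw* and wRw*.
Valid on: F4.

F4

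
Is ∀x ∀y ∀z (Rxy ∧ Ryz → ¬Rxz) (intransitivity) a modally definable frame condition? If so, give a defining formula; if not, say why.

Not definable by any modal formula

Any modally definable frame class is closed under surjective bounded morphisms.
The 7-cycle (worlds 0,1,2,3,4,5,6 with 0→1→2→3→4→5→6→0) is intransitive. Mapping every world to a single reflexive point • is a surjective bounded morphism; the reflexive point is not intransitive (R••∧R•• but R••).
Hence intransitivity is not modally definable.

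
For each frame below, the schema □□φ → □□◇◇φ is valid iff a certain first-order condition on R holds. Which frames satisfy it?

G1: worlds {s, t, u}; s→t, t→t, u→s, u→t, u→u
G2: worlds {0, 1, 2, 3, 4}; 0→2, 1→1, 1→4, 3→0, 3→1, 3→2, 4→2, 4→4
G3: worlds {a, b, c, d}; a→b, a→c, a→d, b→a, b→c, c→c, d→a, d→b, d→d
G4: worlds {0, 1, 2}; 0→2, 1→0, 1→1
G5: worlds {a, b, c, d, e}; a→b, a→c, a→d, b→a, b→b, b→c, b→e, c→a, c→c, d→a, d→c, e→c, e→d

This is the axiom for a generalized confluence (Geach) condition; its first-order frame correspondent is ∀x ∀z (xR²z → ∃w (xR²w ∧ zR²w)).
G1: ✓.
G2: fails — 1R²2 but no w with 1R²w and 2R²w.
G3: ✓.
G4: fails — 1R²0 but no w with 1R²w and 0R²w.
G5: ✓.
Valid on: G1, G3, G5.

G1, G3, G5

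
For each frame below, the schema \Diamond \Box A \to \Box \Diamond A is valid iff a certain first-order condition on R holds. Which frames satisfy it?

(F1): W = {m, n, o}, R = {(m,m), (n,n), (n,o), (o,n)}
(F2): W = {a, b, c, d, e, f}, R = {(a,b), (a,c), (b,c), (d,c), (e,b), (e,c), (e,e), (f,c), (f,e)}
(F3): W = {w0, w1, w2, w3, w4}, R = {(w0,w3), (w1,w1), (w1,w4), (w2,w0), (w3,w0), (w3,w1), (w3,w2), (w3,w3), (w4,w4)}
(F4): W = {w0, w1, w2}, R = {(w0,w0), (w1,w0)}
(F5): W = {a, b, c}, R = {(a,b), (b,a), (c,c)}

(F1), (F4), (F5)

This is the axiom for convergence; its first-order frame correspondent is \forall x \forall y \forall z (Rxy \wedge Rxz \to \exists w (Ryw \wedge Rzw)).
(F1): ✓.
(F2): fails — Rab and Rac but b and c have no common successor.
(F3): fails — Rw3w1 and Rw3w0 but w1 and w0 have no common successor.
(F4): ✓.
(F5): ✓.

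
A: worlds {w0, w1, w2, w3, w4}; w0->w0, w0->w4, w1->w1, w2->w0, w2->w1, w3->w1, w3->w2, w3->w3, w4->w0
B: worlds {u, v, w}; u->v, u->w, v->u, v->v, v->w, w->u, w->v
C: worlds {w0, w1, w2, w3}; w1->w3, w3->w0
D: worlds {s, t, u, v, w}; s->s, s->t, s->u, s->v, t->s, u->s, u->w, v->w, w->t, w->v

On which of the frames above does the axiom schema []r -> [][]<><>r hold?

B

The schema corresponds to a generalized confluence (Geach) condition: forall x forall z (x R^2 z -> exists w (xRw & z R^2 w)).
A: fails — w3R²w0 but no w with w3Rw and w0R²w.
B: ✓.
C: fails — w1R²w0 but no w with w1Rw and w0R²w.
D: fails — tR²v but no w* with tRw* and vR²w*.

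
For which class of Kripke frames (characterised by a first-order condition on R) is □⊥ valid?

□⊥ is valid iff no world has any successor (otherwise □⊥ fails at any world with one).

emptiness of R: ∀x ∀y ¬Rxy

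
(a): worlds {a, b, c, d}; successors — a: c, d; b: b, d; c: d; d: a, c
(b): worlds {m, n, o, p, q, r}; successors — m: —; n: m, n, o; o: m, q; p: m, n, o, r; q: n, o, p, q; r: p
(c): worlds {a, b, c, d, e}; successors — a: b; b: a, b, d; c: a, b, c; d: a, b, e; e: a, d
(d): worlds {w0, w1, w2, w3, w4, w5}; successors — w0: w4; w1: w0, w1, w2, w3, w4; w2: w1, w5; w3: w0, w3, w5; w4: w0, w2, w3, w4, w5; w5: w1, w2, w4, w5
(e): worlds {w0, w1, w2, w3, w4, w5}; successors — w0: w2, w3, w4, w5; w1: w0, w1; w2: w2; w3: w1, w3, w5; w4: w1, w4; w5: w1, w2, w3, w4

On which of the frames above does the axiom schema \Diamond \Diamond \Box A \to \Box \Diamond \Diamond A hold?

This is the axiom for a generalized confluence (Geach) condition; its first-order frame correspondent is \forall x \forall y \forall z ((x R^2 y \wedge xRz) \to \exists w (yRw \wedge z R^2 w)).
(a): fails — aR²c, aRc but no w with cRw and cR²w.
(b): fails — nR²m, nRm but no w with mRw and mR²w.
(c): condition met.
(d): condition met.
(e): fails — w0R²w1, w0Rw2 but no w with w1Rw and w2R²w.
Valid on: (c), (d).

(c), (d)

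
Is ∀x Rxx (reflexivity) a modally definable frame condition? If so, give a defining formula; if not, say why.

Definable; □r → r defines it

Yes: it is reflexivity, defined by the T schema □r → r.
Suppose □r→r is valid. At any x set V(r)={w : Rxw}. Then □r holds at x, so r holds at x, i.e. Rxx.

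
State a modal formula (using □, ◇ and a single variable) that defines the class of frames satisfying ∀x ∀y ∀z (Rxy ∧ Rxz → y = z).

◇r → □r

The condition is partial functionality. The CD schema ◇r → □r defines it.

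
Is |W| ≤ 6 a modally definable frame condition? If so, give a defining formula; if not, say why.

Not modally definable

Modal frame validity is preserved under disjoint unions.
Any modal formula valid on each of 7 disjoint one-world frames is valid on their disjoint union (validity is preserved under disjoint unions). Each one-world frame has |W|=1≤6, but the union has |W|=7.
So no modal formula (or set of formulas) defines exactly the |W|≤6 frames.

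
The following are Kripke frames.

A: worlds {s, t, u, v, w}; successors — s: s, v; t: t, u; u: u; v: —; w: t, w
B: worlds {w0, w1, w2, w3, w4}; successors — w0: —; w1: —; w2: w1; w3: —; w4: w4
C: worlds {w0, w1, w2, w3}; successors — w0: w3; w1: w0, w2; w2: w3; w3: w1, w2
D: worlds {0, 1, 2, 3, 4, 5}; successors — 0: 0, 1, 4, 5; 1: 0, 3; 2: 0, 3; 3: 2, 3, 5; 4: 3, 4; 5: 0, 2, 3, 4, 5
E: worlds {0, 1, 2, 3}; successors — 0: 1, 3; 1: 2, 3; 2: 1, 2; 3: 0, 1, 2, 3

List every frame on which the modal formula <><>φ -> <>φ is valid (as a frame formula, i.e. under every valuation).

B

This is the axiom for transitivity; its first-order frame correspondent is forall x forall y forall z (Rxy & Ryz -> Rxz).
A: fails — Rwt and Rtu but not Rwu.
B: satisfies the condition.
C: fails — Rw1w2 and Rw2w3 but not Rw1w3.
D: fails — R10 and R01 but not R11.
E: fails — R12 and R21 but not R11.
Valid on: B.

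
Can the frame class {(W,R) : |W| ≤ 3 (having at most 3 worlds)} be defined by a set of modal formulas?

Not definable by any modal formula

If a class were modally definable it would be closed under disjoint unions (Goldblatt–Thomason).
Any modal formula valid on each of 4 disjoint one-world frames is valid on their disjoint union (validity is preserved under disjoint unions). Each one-world frame has |W|=1≤3, but the union has |W|=4.
Hence having at most 3 worlds is not modally definable.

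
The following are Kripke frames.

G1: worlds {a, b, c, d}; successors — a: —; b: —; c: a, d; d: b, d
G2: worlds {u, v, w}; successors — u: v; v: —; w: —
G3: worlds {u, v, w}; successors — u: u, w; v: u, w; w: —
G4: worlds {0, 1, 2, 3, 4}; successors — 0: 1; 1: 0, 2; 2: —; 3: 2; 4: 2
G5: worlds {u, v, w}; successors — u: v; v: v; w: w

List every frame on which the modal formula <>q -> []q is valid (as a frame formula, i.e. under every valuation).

Frame correspondent (Sahlqvist): forall x forall y forall z (Rxy & Rxz -> y = z) — i.e. partial functionality.
G1: fails — c sees both a and d.
G2: holds.
G3: fails — u sees both u and w.
G4: fails — 1 sees both 0 and 2.
G5: holds.

G2, G5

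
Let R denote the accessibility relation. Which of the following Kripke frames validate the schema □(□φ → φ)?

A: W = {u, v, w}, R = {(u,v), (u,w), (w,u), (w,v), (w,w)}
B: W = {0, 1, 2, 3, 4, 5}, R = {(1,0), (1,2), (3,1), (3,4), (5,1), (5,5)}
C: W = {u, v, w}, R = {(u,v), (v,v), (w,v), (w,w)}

Frame correspondent (Sahlqvist): ∀x ∀y (Rxy → Ryy) — i.e. shift-reflexivity.
A: fails — Ruv but not Rvv.
B: fails — R10 but not R00.
C: satisfies the condition.

C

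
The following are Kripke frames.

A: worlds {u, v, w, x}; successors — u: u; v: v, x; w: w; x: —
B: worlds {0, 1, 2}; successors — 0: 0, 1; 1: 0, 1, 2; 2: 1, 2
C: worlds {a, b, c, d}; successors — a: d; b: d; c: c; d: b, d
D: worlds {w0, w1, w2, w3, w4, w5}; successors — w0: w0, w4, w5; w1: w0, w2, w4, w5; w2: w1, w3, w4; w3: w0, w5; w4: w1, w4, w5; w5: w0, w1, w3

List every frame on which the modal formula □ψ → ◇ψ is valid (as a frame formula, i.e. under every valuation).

B, C, D

This is the axiom for seriality; its first-order frame correspondent is ∀x ∃y Rxy.
A: fails — world x has no successor.
B: condition met.
C: condition met.
D: condition met.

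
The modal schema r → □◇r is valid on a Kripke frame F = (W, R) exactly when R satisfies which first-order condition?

This schema is the B axiom.
Its frame correspondent is symmetry — ∀x ∀y (Rxy → Ryx).

Symmetry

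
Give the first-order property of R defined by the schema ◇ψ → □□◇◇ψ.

This is a Sahlqvist (Geach-type) schema ◇^1□^0ψ → □^2◇^2ψ.
Minimal-valuation argument: fix x; take any y with xR^1y and any z with xR^2z. Set V(ψ) to the set of worlds R-reachable from y in exactly 0 steps. Then □^0ψ holds at y, so the antecedent holds at x; validity forces ◇^2ψ at z, giving a w with zR^2w and yR^0w.
First-order correspondent: ∀x ∀y ∀z ((xRy ∧ xR²z) → ∃w (y = w ∧ zR²w)).

∀x ∀y ∀z ((xRy ∧ xR²z) → ∃w (y = w ∧ zR²w))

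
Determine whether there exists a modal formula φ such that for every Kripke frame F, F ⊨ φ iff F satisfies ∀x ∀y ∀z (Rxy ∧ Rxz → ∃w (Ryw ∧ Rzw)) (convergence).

Yes, by ◇□r → □◇r

Yes: it is convergence, defined by the .2 schema ◇□r → □◇r.
Suppose ◇□r→□◇r is valid. Take Rxy, Rxz and set V(r)={w : Ryw}. Then □r at y so ◇□r at x, so □◇r at x, so ◇r at z, giving w with Rzw and Ryw.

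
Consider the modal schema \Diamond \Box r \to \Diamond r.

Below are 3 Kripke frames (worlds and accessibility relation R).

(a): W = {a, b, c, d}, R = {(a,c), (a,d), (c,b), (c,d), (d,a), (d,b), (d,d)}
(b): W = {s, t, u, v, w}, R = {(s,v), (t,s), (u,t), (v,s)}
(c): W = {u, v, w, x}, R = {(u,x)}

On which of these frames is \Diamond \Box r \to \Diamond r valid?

This is the axiom for a generalized confluence (Geach) condition; its first-order frame correspondent is \forall x \forall y (xRy \to \exists w (yRw \wedge xRw)).
(a): fails — cRb but no w with bRw and cRw.
(b): fails — sRv but no w* with vRw* and sRw*.
(c): fails — uRx but no t with xRt and uRt.
Valid on no frame.

none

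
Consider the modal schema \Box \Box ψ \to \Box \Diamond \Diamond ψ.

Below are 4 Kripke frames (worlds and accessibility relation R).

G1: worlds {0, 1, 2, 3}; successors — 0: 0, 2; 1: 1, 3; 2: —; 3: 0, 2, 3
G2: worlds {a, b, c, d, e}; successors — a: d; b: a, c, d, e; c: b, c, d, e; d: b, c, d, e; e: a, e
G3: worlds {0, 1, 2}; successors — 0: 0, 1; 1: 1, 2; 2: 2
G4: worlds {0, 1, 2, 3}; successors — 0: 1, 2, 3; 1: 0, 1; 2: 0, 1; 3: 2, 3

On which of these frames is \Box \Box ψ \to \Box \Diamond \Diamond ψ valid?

The schema corresponds to a generalized confluence (Geach) condition: \forall x \forall z (xRz \to \exists w (x R^2 w \wedge z R^2 w)).
G1: fails — 0R2 but no w with 0R²w and 2R²w.
G2: satisfies the condition.
G3: satisfies the condition.
G4: satisfies the condition.
Valid on: G2, G3, G4.

G2, G3, G4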